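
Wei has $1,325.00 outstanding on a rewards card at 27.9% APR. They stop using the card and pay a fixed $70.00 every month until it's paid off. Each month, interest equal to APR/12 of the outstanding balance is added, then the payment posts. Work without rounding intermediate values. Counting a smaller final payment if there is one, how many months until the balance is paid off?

Monthly rate r = 27.9%/12 = 2.325% = 0.02325.
Recurrence: B ← B·(1+r) − $70.00.
Month 1: interest $30.81; balance after payment $1,285.81.
Month 2: interest $29.89; balance after payment $1,245.70.
Closed form: n = −ln(1 − rB₀/P)/ln(1+r) = −ln(0.55991)/ln(1.02325) ≈ 25.234, so the balance reaches zero during payment 26.

26 payments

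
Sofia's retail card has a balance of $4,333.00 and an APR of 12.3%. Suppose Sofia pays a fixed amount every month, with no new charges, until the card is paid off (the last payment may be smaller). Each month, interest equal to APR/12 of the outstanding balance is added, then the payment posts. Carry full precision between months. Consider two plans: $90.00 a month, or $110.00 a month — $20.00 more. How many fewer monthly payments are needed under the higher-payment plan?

16 fewer payments

Monthly rate r = 12.3%/12 = 1.025% = 0.01025.
At $90.00/mo: n = ⌈−ln(1 − rB₀/P)/ln(1+r)⌉ = 67 payments (last $63.08); total interest = total paid − $4,333.00 = $1,670.08.
At $110.00/mo: 51 payments (last $77.95); total interest $1,244.95.
Payments saved = 67 − 51 = 16.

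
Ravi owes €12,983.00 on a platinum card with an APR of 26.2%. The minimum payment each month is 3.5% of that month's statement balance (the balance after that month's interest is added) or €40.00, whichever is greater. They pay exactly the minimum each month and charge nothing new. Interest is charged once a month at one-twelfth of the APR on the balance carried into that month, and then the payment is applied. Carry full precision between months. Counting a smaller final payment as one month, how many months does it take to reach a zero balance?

Monthly rate r = 26.2%/12 = 2.18333% = 0.0218333.
While 3.5% of the post-interest balance exceeds €40.00, each month B ← (B·(1+r))·(1 − 0.035), i.e. B shrinks by the factor (1+r)·0.965 = 0.98607.
This holds for months 1–175. Entering month 176 the balance is €1,114.72; 3.5% of the post-interest balance is now below €40.00, so the flat €40.00 minimum applies from here.
From month 176 a fixed €40.00 at rate r clears €1,114.72 in 44 more payments. Total: 175 + 44 = 219 months.

219 months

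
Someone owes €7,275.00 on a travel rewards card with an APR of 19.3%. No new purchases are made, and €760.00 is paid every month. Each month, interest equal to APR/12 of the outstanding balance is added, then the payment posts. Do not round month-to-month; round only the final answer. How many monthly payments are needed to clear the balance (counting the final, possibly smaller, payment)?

11 payments

Monthly rate r = 19.3%/12 = 1.60833% = 0.0160833.
Recurrence: B ← B·(1+r) − €760.00.
Month 1: interest €117.01; balance after payment €6,632.01.
Month 2: interest €106.66; balance after payment €5,978.67.
Closed form: n = −ln(1 − rB₀/P)/ln(1+r) = −ln(0.84604)/ln(1.01608) ≈ 10.478, so the balance reaches zero during payment 11.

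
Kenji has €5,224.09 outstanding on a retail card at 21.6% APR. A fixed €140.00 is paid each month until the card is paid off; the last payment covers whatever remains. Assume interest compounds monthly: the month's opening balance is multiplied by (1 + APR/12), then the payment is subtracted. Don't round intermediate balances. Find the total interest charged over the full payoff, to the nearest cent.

€3,516.31

Monthly rate r = 21.6%/12 = 1.8% = 0.018.
Payoff takes n = ⌈−ln(1 − rB₀/P)/ln(1+r)⌉ = ⌈62.429⌉ = 63 payments; the last is €60.40.
Total paid = 62·€140.00 + €60.40 = €8,740.40.
Total interest = total paid − principal = €8,740.40 − €5,224.09 = €3,516.31.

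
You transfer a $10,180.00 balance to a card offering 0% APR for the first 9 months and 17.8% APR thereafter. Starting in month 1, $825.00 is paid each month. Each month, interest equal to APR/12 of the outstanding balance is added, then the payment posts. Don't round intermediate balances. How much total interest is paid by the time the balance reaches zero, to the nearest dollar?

$93

Promo months 1–9 at r₀ = 0%/12 = 0; months 10+ at r₁ = 17.8%/12 = 0.0148333.
After month 9 (no interest yet): B = $10,180.00 − 9·$825.00 = $2,755.00.
Then at r₁ with $825.00/mo: n₂ = −ln(1 − r₁·B/P)/ln(1+r₁) ≈ 3.45 → 4 more payments.
Total paid = 12·$825.00 + $372.98 = $10,272.98; interest = $10,272.98 − $10,180.00 = $92.98.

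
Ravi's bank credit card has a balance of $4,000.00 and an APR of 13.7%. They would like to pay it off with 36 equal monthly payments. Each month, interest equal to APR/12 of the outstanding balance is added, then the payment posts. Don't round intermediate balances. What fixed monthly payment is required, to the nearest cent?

$136.13

Monthly rate r = 13.7%/12 = 1.14167% = 0.0114167.
Level-payment amortization: P = B₀·r / (1 − (1+r)^(−n)) = 4000.00·0.0114167 / (1 − 1.01142^(−36)).
Denominator 1 − (1+r)^(−36) = 0.335467558.
P = 45.6667 / 0.335467558 ≈ 136.13.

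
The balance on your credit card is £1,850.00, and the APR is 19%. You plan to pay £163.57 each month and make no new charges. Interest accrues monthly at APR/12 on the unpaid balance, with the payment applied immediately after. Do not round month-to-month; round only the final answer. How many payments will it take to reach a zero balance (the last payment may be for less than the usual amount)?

13 payments

Monthly rate r = 19%/12 = 1.58333% = 0.0158333.
Recurrence: B ← B·(1+r) − £163.57.
Month 1: interest £29.29; balance after payment £1,715.72.
Month 2: interest £27.17; balance after payment £1,579.32.
Closed form: n = −ln(1 − rB₀/P)/ln(1+r) = −ln(0.82092)/ln(1.01583) ≈ 12.561, so the balance reaches zero during payment 13.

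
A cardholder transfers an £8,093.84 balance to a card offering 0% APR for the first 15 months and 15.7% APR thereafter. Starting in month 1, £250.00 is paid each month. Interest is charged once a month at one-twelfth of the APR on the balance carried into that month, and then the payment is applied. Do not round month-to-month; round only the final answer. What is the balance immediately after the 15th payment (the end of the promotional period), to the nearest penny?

Promo months 1–15 at r₀ = 0%/12 = 0; months 16+ at r₁ = 15.7%/12 = 0.0130833.
After month 15 (no interest yet): B = £8,093.84 − 15·£250.00 = £4,343.84.

£4,343.84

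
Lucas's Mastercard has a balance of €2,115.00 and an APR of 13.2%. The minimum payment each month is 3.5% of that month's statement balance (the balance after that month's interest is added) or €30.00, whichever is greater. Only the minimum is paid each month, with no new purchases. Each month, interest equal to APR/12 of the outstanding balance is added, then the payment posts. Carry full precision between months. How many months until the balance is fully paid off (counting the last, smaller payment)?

72 months

Monthly rate r = 13.2%/12 = 1.1% = 0.011.
While 3.5% of the post-interest balance exceeds €30.00, each month B ← (B·(1+r))·(1 − 0.035), i.e. B shrinks by the factor (1+r)·0.965 = 0.97561.
This holds for months 1–38. Entering month 39 the balance is €827.74; 3.5% of the post-interest balance is now below €30.00, so the flat €30.00 minimum applies from here.
From month 39 a fixed €30.00 at rate r clears €827.74 in 34 more payments. Total: 38 + 34 = 72 months.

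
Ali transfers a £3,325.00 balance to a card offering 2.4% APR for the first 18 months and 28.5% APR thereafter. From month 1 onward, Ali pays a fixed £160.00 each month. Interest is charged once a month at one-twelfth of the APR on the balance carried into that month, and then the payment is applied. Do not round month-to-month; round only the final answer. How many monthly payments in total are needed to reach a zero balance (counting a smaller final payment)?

Promo months 1–18 at r₀ = 2.4%/12 = 0.002; months 19+ at r₁ = 28.5%/12 = 0.02375.
After month 18: iterate B ← B·(1+r₀) − £160.00 for 18 months → £517.27.
Then at r₁ with £160.00/mo: n₂ = −ln(1 − r₁·B/P)/ln(1+r₁) ≈ 3.40 → 4 more payments.

22 payments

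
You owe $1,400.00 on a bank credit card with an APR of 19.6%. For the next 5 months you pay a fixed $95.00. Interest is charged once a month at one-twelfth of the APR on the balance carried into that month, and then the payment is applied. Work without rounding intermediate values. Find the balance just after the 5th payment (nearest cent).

Monthly rate r = 19.6%/12 = 1.63333% = 0.0163333.
Each month: B ← B·(1+r) − $95.00.
Month 1: interest $22.87; balance after payment $1,327.87.
Month 2: interest $21.69; balance after payment $1,254.56.
Month 3: interest $20.49; balance after payment $1,180.05.
Month 4: interest $19.27; balance after payment $1,104.32.
Month 5: interest $18.04; balance after payment $1,027.36.

$1,027.36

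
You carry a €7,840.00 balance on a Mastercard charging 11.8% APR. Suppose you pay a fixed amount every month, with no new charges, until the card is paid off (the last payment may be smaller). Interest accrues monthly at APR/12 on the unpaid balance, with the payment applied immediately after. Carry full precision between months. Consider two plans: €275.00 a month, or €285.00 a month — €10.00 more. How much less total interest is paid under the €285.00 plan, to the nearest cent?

Monthly rate r = 11.8%/12 = 0.983333% = 0.00983333.
At €275.00/mo: n = ⌈−ln(1 − rB₀/P)/ln(1+r)⌉ = 34 payments (last €170.64); total interest = total paid − €7,840.00 = €1,405.64.
At €285.00/mo: 33 payments (last €66.37); total interest €1,346.37.
Interest saved = €1,405.64 − €1,346.37 = €59.27.

€59.27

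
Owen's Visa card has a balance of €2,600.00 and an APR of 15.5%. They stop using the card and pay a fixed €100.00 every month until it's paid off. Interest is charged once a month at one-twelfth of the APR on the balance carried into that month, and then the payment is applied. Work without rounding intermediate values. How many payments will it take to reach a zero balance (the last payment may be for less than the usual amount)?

32 months

Monthly rate r = 15.5%/12 = 1.29167% = 0.0129167.
Recurrence: B ← B·(1+r) − €100.00.
Month 1: interest €33.58; balance after payment €2,533.58.
Month 2: interest €32.73; balance after payment €2,466.31.
Closed form: n = −ln(1 − rB₀/P)/ln(1+r) = −ln(0.66417)/ln(1.01292) ≈ 31.886, so the balance reaches zero during payment 32.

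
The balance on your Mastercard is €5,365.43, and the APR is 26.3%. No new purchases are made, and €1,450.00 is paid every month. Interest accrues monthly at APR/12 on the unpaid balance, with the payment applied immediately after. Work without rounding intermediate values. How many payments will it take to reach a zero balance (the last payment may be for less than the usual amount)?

4 months

Monthly rate r = 26.3%/12 = 2.19167% = 0.0219167.
Recurrence: B ← B·(1+r) − €1,450.00.
Month 1: interest €117.59; balance after payment €4,033.02.
Month 2: interest €88.39; balance after payment €2,671.41.
Month 3: interest €58.55; balance after payment €1,279.96.
Month 4: interest €28.05; balance after payment €0.00.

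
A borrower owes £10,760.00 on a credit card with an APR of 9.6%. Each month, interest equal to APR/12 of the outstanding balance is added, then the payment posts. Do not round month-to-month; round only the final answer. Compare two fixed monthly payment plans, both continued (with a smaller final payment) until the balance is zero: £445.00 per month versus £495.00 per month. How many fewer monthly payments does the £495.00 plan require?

3 fewer payments

Monthly rate r = 9.6%/12 = 0.8% = 0.008.
At £445.00/mo: n = ⌈−ln(1 − rB₀/P)/ln(1+r)⌉ = 27 payments (last £435.78); total interest = total paid − £10,760.00 = £1,245.78.
At £495.00/mo: 24 payments (last £482.76); total interest £1,107.76.
Payments saved = 27 − 24 = 3.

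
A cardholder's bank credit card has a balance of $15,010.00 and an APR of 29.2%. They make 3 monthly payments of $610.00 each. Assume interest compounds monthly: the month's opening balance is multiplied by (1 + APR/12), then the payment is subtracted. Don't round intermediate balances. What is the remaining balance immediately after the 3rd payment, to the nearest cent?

Monthly rate r = 29.2%/12 = 2.43333% = 0.0243333.
Each month: B ← B·(1+r) − $610.00.
Month 1: interest $365.24; balance after payment $14,765.24.
Month 2: interest $359.29; balance after payment $14,514.53.
Month 3: interest $353.19; balance after payment $14,257.72.

$14,257.72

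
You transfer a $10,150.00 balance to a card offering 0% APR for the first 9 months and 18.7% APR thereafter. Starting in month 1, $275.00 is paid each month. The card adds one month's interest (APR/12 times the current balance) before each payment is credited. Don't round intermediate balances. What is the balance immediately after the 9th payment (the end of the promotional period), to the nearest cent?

$7,675.00

Promo months 1–9 at r₀ = 0%/12 = 0; months 10+ at r₁ = 18.7%/12 = 0.0155833.
After month 9 (no interest yet): B = $10,150.00 − 9·$275.00 = $7,675.00.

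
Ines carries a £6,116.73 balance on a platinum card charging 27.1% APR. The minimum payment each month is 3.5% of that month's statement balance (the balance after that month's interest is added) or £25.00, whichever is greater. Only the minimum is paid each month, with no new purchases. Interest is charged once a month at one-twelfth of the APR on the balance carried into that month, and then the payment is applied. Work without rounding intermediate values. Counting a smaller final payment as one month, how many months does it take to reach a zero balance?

208 months

Monthly rate r = 27.1%/12 = 2.25833% = 0.0225833.
While 3.5% of the post-interest balance exceeds £25.00, each month B ← (B·(1+r))·(1 − 0.035), i.e. B shrinks by the factor (1+r)·0.965 = 0.98679.
This holds for months 1–164. Entering month 165 the balance is £691.17; 3.5% of the post-interest balance is now below £25.00, so the flat £25.00 minimum applies from here.
From month 165 a fixed £25.00 at rate r clears £691.17 in 44 more payments. Total: 164 + 44 = 208 months.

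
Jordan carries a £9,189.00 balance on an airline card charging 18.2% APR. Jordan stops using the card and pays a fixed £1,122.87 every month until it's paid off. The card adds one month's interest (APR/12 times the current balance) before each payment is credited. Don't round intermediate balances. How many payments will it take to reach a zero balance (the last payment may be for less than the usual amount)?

9 months

Monthly rate r = 18.2%/12 = 1.51667% = 0.0151667.
Recurrence: B ← B·(1+r) − £1,122.87.
Month 1: interest £139.37; balance after payment £8,205.50.
Month 2: interest £124.45; balance after payment £7,207.08.
Closed form: n = −ln(1 − rB₀/P)/ln(1+r) = −ln(0.87588)/ln(1.01517) ≈ 8.804, so the balance reaches zero during payment 9.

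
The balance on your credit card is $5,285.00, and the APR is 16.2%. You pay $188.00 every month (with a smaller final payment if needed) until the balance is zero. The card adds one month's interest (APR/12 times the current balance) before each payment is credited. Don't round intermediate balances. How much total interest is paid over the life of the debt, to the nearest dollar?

Monthly rate r = 16.2%/12 = 1.35% = 0.0135.
Payoff takes n = ⌈−ln(1 − rB₀/P)/ln(1+r)⌉ = ⌈35.589⌉ = 36 payments; the last is $111.11.
Total paid = 35·$188.00 + $111.11 = $6,691.11.
Total interest = total paid − principal = $6,691.11 − $5,285.00 = $1,406.11.

$1,406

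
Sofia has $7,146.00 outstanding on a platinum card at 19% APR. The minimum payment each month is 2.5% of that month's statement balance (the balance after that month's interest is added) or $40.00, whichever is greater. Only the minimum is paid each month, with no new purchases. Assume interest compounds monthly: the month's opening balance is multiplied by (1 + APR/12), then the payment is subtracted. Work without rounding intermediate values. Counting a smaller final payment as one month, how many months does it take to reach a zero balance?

Monthly rate r = 19%/12 = 1.58333% = 0.0158333.
While 2.5% of the post-interest balance exceeds $40.00, each month B ← (B·(1+r))·(1 − 0.025), i.e. B shrinks by the factor (1+r)·0.975 = 0.99044.
This holds for months 1–158. Entering month 159 the balance is $1,565.82; 2.5% of the post-interest balance is now below $40.00, so the flat $40.00 minimum applies from here.
From month 159 a fixed $40.00 at rate r clears $1,565.82 in 62 more payments. Total: 158 + 62 = 220 months.

220 months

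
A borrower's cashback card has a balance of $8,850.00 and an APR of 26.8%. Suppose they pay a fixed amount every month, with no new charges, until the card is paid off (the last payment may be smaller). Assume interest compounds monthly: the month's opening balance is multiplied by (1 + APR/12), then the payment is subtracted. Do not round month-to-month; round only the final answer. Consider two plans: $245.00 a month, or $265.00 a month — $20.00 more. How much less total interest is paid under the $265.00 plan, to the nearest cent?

$1,798.01

Monthly rate r = 26.8%/12 = 2.23333% = 0.0223333.
At $245.00/mo: n = ⌈−ln(1 − rB₀/P)/ln(1+r)⌉ = 75 payments (last $102.81); total interest = total paid − $8,850.00 = $9,382.81.
At $265.00/mo: 63 payments (last $4.80); total interest $7,584.80.
Interest saved = $9,382.81 − $7,584.80 = $1,798.01.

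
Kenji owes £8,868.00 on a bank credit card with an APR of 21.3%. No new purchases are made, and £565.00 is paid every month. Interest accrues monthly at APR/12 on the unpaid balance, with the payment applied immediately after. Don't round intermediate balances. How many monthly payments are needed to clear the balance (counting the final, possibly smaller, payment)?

Monthly rate r = 21.3%/12 = 1.775% = 0.01775.
Recurrence: B ← B·(1+r) − £565.00.
Month 1: interest £157.41; balance after payment £8,460.41.
Month 2: interest £150.17; balance after payment £8,045.58.
Closed form: n = −ln(1 − rB₀/P)/ln(1+r) = −ln(0.7214)/ln(1.01775) ≈ 18.560, so the balance reaches zero during payment 19.

19 months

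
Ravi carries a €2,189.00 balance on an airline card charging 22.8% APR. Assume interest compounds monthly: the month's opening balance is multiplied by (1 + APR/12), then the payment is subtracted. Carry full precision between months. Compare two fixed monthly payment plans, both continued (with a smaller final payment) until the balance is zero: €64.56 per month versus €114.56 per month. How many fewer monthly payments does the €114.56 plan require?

31 fewer payments

Monthly rate r = 22.8%/12 = 1.9% = 0.019.
At €64.56/mo: n = ⌈−ln(1 − rB₀/P)/ln(1+r)⌉ = 55 payments (last €58.62); total interest = total paid − €2,189.00 = €1,355.86.
At €114.56/mo: 24 payments (last €110.59); total interest €556.47.
Payments saved = 55 − 24 = 31.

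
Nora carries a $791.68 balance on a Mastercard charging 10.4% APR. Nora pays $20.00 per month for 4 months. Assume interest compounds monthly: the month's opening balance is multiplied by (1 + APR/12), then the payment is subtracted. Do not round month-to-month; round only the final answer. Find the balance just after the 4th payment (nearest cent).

$738.44

Monthly rate r = 10.4%/12 = 0.866667% = 0.00866667.
Each month: B ← B·(1+r) − $20.00.
Month 1: interest $6.86; balance after payment $778.54.
Month 2: interest $6.75; balance after payment $765.29.
Month 3: interest $6.63; balance after payment $751.92.
Month 4: interest $6.52; balance after payment $738.44.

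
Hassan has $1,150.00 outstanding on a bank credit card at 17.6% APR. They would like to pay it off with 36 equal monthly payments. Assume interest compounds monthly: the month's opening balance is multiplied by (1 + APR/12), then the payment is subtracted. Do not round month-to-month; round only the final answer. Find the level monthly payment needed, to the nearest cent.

Monthly rate r = 17.6%/12 = 1.46667% = 0.0146667.
Level-payment amortization: P = B₀·r / (1 − (1+r)^(−n)) = 1150.00·0.0146667 / (1 − 1.01467^(−36)).
Denominator 1 − (1+r)^(−36) = 0.407950746.
P = 16.8667 / 0.407950746 ≈ 41.34.

$41.34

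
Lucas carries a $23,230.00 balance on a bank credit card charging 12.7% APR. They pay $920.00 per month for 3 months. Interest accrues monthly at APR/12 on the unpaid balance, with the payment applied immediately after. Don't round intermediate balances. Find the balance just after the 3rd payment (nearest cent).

Monthly rate r = 12.7%/12 = 1.05833% = 0.0105833.
Each month: B ← B·(1+r) − $920.00.
Month 1: interest $245.85; balance after payment $22,555.85.
Month 2: interest $238.72; balance after payment $21,874.57.
Month 3: interest $231.51; balance after payment $21,186.07.

$21,186.07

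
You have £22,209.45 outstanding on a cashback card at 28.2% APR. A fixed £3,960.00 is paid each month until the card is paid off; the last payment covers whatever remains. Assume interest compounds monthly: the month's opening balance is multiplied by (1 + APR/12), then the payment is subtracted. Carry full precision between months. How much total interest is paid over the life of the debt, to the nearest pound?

Monthly rate r = 28.2%/12 = 2.35% = 0.0235.
Payoff takes n = ⌈−ln(1 − rB₀/P)/ln(1+r)⌉ = ⌈6.084⌉ = 7 payments; the last is £338.18.
Total paid = 6·£3,960.00 + £338.18 = £24,098.18.
Total interest = total paid − principal = £24,098.18 − £22,209.45 = £1,888.73.

£1,889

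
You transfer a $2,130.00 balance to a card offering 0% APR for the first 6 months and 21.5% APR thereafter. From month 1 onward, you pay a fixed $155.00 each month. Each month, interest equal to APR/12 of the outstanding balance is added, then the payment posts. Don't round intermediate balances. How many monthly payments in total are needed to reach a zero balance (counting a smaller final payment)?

Promo months 1–6 at r₀ = 0%/12 = 0; months 7+ at r₁ = 21.5%/12 = 0.0179167.
After month 6 (no interest yet): B = $2,130.00 − 6·$155.00 = $1,200.00.
Then at r₁ with $155.00/mo: n₂ = −ln(1 − r₁·B/P)/ln(1+r₁) ≈ 8.41 → 9 more payments.

15 months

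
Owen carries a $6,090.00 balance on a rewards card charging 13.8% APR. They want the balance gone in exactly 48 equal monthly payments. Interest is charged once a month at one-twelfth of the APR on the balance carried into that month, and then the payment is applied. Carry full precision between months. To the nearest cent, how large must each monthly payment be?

Monthly rate r = 13.8%/12 = 1.15% = 0.0115.
Level-payment amortization: P = B₀·r / (1 − (1+r)^(−n)) = 6090.00·0.0115 / (1 − 1.0115^(−48)).
Denominator 1 − (1+r)^(−48) = 0.422386388.
P = 70.035 / 0.422386388 ≈ 165.81.

$165.81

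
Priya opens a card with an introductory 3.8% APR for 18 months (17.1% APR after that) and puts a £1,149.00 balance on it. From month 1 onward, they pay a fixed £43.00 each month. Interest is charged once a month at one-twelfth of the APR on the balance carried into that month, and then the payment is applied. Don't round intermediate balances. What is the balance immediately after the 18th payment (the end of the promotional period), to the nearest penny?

Promo months 1–18 at r₀ = 3.8%/12 = 0.00316667; months 19+ at r₁ = 17.1%/12 = 0.01425.
After month 18: iterate B ← B·(1+r₀) − £43.00 for 18 months → £421.10.

£421.10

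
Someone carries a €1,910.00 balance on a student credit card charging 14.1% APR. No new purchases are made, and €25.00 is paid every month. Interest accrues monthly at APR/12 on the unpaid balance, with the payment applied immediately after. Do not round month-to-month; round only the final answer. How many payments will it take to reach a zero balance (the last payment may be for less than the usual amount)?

196 payments

Monthly rate r = 14.1%/12 = 1.175% = 0.01175.
Recurrence: B ← B·(1+r) − €25.00.
Month 1: interest €22.44; balance after payment €1,907.44.
Month 2: interest €22.41; balance after payment €1,904.85.
Closed form: n = −ln(1 − rB₀/P)/ln(1+r) = −ln(0.1023)/ln(1.01175) ≈ 195.167, so the balance reaches zero during payment 196.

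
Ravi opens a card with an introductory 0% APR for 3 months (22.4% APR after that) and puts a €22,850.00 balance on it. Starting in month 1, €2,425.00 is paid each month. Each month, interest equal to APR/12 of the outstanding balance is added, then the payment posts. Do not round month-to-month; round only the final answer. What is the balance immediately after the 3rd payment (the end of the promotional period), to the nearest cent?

€15,575.00

Promo months 1–3 at r₀ = 0%/12 = 0; months 4+ at r₁ = 22.4%/12 = 0.0186667.
After month 3 (no interest yet): B = €22,850.00 − 3·€2,425.00 = €15,575.00.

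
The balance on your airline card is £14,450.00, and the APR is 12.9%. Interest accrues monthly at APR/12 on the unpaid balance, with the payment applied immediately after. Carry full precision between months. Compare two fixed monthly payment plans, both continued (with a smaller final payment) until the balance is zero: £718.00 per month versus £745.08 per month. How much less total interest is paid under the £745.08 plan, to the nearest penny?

£78.44

Monthly rate r = 12.9%/12 = 1.075% = 0.01075.
At £718.00/mo: n = ⌈−ln(1 − rB₀/P)/ln(1+r)⌉ = 23 payments (last £574.86); total interest = total paid − £14,450.00 = £1,920.86.
At £745.08/mo: 22 payments (last £645.74); total interest £1,842.42.
Interest saved = £1,920.86 − £1,842.42 = £78.44.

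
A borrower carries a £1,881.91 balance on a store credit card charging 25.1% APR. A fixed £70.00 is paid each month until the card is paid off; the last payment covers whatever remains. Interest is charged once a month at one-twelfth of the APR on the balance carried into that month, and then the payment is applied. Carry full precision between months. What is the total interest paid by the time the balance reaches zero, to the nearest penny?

Monthly rate r = 25.1%/12 = 2.09167% = 0.0209167.
Payoff takes n = ⌈−ln(1 − rB₀/P)/ln(1+r)⌉ = ⌈39.916⌉ = 40 payments; the last is £64.17.
Total paid = 39·£70.00 + £64.17 = £2,794.17.
Total interest = total paid − principal = £2,794.17 − £1,881.91 = £912.26.

£912.26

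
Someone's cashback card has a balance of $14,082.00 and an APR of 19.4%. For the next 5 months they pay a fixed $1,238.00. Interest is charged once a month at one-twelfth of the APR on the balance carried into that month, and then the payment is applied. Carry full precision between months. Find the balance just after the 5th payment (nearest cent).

Monthly rate r = 19.4%/12 = 1.61667% = 0.0161667.
Each month: B ← B·(1+r) − $1,238.00.
Month 1: interest $227.66; balance after payment $13,071.66.
Month 2: interest $211.33; balance after payment $12,044.98.
Month 3: interest $194.73; balance after payment $11,001.71.
Month 4: interest $177.86; balance after payment $9,941.57.
Month 5: interest $160.72; balance after payment $8,864.29.

$8,864.29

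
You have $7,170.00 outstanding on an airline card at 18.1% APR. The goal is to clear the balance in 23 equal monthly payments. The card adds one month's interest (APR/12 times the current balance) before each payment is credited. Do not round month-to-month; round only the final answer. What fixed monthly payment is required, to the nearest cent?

Monthly rate r = 18.1%/12 = 1.50833% = 0.0150833.
Level-payment amortization: P = B₀·r / (1 − (1+r)^(−n)) = 7170.00·0.0150833 / (1 − 1.01508^(−23)).
Denominator 1 − (1+r)^(−23) = 0.291302394.
P = 108.148 / 0.291302394 ≈ 371.26.

$371.26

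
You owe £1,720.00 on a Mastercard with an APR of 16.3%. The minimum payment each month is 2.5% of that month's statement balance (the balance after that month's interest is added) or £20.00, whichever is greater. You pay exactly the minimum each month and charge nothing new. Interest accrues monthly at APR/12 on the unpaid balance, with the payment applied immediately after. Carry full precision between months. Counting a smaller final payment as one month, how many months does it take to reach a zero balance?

123 months

Monthly rate r = 16.3%/12 = 1.35833% = 0.0135833.
While 2.5% of the post-interest balance exceeds £20.00, each month B ← (B·(1+r))·(1 − 0.025), i.e. B shrinks by the factor (1+r)·0.975 = 0.98824.
This holds for months 1–66. Entering month 67 the balance is £788.06; 2.5% of the post-interest balance is now below £20.00, so the flat £20.00 minimum applies from here.
From month 67 a fixed £20.00 at rate r clears £788.06 in 57 more payments. Total: 66 + 57 = 123 months.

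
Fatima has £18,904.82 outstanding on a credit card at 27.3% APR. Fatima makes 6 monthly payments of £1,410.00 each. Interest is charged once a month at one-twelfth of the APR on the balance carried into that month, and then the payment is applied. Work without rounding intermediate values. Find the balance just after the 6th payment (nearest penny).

Monthly rate r = 27.3%/12 = 2.275% = 0.02275.
Each month: B ← B·(1+r) − £1,410.00.
Month 1: interest £430.08; balance after payment £17,924.90.
Month 2: interest £407.79; balance after payment £16,922.70.
Month 3: interest £384.99; balance after payment £15,897.69.
Month 4: interest £361.67; balance after payment £14,849.36.
Month 5: interest £337.82; balance after payment £13,777.18.
Month 6: interest £313.43; balance after payment £12,680.61.

£12,680.61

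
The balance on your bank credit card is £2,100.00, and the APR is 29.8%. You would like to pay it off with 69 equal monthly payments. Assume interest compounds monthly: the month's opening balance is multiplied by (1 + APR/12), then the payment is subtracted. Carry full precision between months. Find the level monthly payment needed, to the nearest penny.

£63.91

Monthly rate r = 29.8%/12 = 2.48333% = 0.0248333.
Level-payment amortization: P = B₀·r / (1 − (1+r)^(−n)) = 2100.00·0.0248333 / (1 − 1.02483^(−69)).
Denominator 1 − (1+r)^(−69) = 0.815954054.
P = 52.15 / 0.815954054 ≈ 63.91.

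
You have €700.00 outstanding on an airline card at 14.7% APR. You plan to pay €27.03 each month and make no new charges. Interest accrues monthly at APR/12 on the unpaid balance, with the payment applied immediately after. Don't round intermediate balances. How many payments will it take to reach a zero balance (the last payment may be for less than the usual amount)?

32 payments

Monthly rate r = 14.7%/12 = 1.225% = 0.01225.
Recurrence: B ← B·(1+r) − €27.03.
Month 1: interest €8.57; balance after payment €681.55.
Month 2: interest €8.35; balance after payment €662.86.
Closed form: n = −ln(1 − rB₀/P)/ln(1+r) = −ln(0.68276)/ln(1.01225) ≈ 31.342, so the balance reaches zero during payment 32.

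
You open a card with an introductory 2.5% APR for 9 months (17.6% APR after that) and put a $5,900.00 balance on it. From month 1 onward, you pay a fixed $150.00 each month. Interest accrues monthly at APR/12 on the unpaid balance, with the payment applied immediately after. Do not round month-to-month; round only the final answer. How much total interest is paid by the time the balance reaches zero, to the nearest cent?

Promo months 1–9 at r₀ = 2.5%/12 = 0.00208333; months 10+ at r₁ = 17.6%/12 = 0.0146667.
After month 9: iterate B ← B·(1+r₀) − $150.00 for 9 months → $4,650.25.
Then at r₁ with $150.00/mo: n₂ = −ln(1 − r₁·B/P)/ln(1+r₁) ≈ 41.65 → 42 more payments.
Total paid = 50·$150.00 + $97.46 = $7,597.46; interest = $7,597.46 − $5,900.00 = $1,697.46.

$1,697.46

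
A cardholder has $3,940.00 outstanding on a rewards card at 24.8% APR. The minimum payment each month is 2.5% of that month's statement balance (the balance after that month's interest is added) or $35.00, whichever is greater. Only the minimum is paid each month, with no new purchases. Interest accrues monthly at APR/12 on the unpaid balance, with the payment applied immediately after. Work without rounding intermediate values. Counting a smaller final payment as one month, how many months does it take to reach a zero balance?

299 months

Monthly rate r = 24.8%/12 = 2.06667% = 0.0206667.
While 2.5% of the post-interest balance exceeds $35.00, each month B ← (B·(1+r))·(1 − 0.025), i.e. B shrinks by the factor (1+r)·0.975 = 0.99515.
This holds for months 1–218. Entering month 219 the balance is $1,365.21; 2.5% of the post-interest balance is now below $35.00, so the flat $35.00 minimum applies from here.
From month 219 a fixed $35.00 at rate r clears $1,365.21 in 81 more payments. Total: 218 + 81 = 299 months.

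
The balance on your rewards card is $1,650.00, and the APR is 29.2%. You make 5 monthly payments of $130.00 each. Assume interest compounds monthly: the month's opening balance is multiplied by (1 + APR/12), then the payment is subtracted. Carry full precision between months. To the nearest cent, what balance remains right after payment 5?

$1,178.35

Monthly rate r = 29.2%/12 = 2.43333% = 0.0243333.
Each month: B ← B·(1+r) − $130.00.
Month 1: interest $40.15; balance after payment $1,560.15.
Month 2: interest $37.96; balance after payment $1,468.11.
Month 3: interest $35.72; balance after payment $1,373.84.
Month 4: interest $33.43; balance after payment $1,277.27.
Month 5: interest $31.08; balance after payment $1,178.35.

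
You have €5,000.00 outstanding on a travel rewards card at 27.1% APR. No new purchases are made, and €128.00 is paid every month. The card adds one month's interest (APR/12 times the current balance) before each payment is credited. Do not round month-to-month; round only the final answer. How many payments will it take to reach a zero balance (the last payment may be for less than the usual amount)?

96 months

Monthly rate r = 27.1%/12 = 2.25833% = 0.0225833.
Recurrence: B ← B·(1+r) − €128.00.
Month 1: interest €112.92; balance after payment €4,984.92.
Month 2: interest €112.58; balance after payment €4,969.49.
Closed form: n = −ln(1 − rB₀/P)/ln(1+r) = −ln(0.11784)/ln(1.02258) ≈ 95.756, so the balance reaches zero during payment 96.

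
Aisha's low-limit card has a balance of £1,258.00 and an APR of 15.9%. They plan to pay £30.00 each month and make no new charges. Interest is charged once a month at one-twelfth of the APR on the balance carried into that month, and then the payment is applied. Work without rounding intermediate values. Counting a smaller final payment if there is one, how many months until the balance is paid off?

Monthly rate r = 15.9%/12 = 1.325% = 0.01325.
Recurrence: B ← B·(1+r) − £30.00.
Month 1: interest £16.67; balance after payment £1,244.67.
Month 2: interest £16.49; balance after payment £1,231.16.
Closed form: n = −ln(1 − rB₀/P)/ln(1+r) = −ln(0.44438)/ln(1.01325) ≈ 61.617, so the balance reaches zero during payment 62.

62 months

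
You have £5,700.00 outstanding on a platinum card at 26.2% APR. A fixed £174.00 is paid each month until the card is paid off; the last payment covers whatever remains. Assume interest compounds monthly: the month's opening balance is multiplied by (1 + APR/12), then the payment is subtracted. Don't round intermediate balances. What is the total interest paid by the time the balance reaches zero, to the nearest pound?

Monthly rate r = 26.2%/12 = 2.18333% = 0.0218333.
Payoff takes n = ⌈−ln(1 − rB₀/P)/ln(1+r)⌉ = ⌈58.156⌉ = 59 payments; the last is £27.36.
Total paid = 58·£174.00 + £27.36 = £10,119.36.
Total interest = total paid − principal = £10,119.36 − £5,700.00 = £4,419.36.

£4,419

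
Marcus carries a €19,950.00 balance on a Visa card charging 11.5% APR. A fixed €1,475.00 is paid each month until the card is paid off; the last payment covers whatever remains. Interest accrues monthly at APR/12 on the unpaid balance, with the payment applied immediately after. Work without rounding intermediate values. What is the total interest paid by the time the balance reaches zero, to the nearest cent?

€1,520.75

Monthly rate r = 11.5%/12 = 0.958333% = 0.00958333.
Payoff takes n = ⌈−ln(1 − rB₀/P)/ln(1+r)⌉ = ⌈14.555⌉ = 15 payments; the last is €820.75.
Total paid = 14·€1,475.00 + €820.75 = €21,470.75.
Total interest = total paid − principal = €21,470.75 − €19,950.00 = €1,520.75.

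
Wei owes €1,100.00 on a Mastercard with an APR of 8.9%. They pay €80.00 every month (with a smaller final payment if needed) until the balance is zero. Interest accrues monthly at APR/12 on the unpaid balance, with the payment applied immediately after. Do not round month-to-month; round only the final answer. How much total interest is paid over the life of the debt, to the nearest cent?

Monthly rate r = 8.9%/12 = 0.741667% = 0.00741667.
Payoff takes n = ⌈−ln(1 − rB₀/P)/ln(1+r)⌉ = ⌈14.556⌉ = 15 payments; the last is €44.59.
Total paid = 14·€80.00 + €44.59 = €1,164.59.
Total interest = total paid − principal = €1,164.59 − €1,100.00 = €64.59.

€64.59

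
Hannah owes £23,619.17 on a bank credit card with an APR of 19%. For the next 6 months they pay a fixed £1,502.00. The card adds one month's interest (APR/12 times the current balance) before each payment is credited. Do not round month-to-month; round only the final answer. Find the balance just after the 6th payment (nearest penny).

£16,577.36

Monthly rate r = 19%/12 = 1.58333% = 0.0158333.
Each month: B ← B·(1+r) − £1,502.00.
Month 1: interest £373.97; balance after payment £22,491.14.
Month 2: interest £356.11; balance after payment £21,345.25.
Month 3: interest £337.97; balance after payment £20,181.22.
Month 4: interest £319.54; balance after payment £18,998.75.
Month 5: interest £300.81; balance after payment £17,797.57.
Month 6: interest £281.79; balance after payment £16,577.36.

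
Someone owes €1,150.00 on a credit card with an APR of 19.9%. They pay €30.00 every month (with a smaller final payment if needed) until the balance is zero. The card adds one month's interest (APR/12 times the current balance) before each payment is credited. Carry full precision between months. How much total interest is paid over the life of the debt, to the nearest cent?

€691.87

Monthly rate r = 19.9%/12 = 1.65833% = 0.0165833.
Payoff takes n = ⌈−ln(1 − rB₀/P)/ln(1+r)⌉ = ⌈61.394⌉ = 62 payments; the last is €11.87.
Total paid = 61·€30.00 + €11.87 = €1,841.87.
Total interest = total paid − principal = €1,841.87 − €1,150.00 = €691.87.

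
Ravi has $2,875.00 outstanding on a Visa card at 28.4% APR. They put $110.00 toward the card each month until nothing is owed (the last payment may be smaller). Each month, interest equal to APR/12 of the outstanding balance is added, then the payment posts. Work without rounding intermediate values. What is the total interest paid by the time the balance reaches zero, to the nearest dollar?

Monthly rate r = 28.4%/12 = 2.36667% = 0.0236667.
Payoff takes n = ⌈−ln(1 − rB₀/P)/ln(1+r)⌉ = ⌈41.204⌉ = 42 payments; the last is $22.66.
Total paid = 41·$110.00 + $22.66 = $4,532.66.
Total interest = total paid − principal = $4,532.66 − $2,875.00 = $1,657.66.

$1,658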